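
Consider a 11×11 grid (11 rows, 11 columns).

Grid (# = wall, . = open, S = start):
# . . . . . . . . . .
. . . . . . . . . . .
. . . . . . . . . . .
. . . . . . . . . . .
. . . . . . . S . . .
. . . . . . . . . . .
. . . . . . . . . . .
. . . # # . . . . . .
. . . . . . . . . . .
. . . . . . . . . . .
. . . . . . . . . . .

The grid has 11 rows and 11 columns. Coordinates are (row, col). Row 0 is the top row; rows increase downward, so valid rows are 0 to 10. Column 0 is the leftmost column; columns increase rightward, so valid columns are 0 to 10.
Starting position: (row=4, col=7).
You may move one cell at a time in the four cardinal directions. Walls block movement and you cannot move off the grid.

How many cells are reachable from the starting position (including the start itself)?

BFS flood-fill from (row=4, col=7):
  Distance 0: (row=4, col=7)
  Distance 1: (row=3, col=7), (row=4, col=6), (row=4, col=8), (row=5, col=7)
  Distance 2: (row=2, col=7), (row=3, col=6), (row=3, col=8), (row=4, col=5), (row=4, col=9), (row=5, col=6), (row=5, col=8), (row=6, col=7)
  Distance 3: (row=1, col=7), (row=2, col=6), (row=2, col=8), (row=3, col=5), (row=3, col=9), (row=4, col=4), (row=4, col=10), (row=5, col=5), (row=5, col=9), (row=6, col=6), (row=6, col=8), (row=7, col=7)
  Distance 4: (row=0, col=7), (row=1, col=6), (row=1, col=8), (row=2, col=5), (row=2, col=9), (row=3, col=4), (row=3, col=10), (row=4, col=3), (row=5, col=4), (row=5, col=10), (row=6, col=5), (row=6, col=9), (row=7, col=6), (row=7, col=8), (row=8, col=7)
  Distance 5: (row=0, col=6), (row=0, col=8), (row=1, col=5), (row=1, col=9), (row=2, col=4), (row=2, col=10), (row=3, col=3), (row=4, col=2), (row=5, col=3), (row=6, col=4), (row=6, col=10), (row=7, col=5), (row=7, col=9), (row=8, col=6), (row=8, col=8), (row=9, col=7)
  Distance 6: (row=0, col=5), (row=0, col=9), (row=1, col=4), (row=1, col=10), (row=2, col=3), (row=3, col=2), (row=4, col=1), (row=5, col=2), (row=6, col=3), (row=7, col=10), (row=8, col=5), (row=8, col=9), (row=9, col=6), (row=9, col=8), (row=10, col=7)
  Distance 7: (row=0, col=4), (row=0, col=10), (row=1, col=3), (row=2, col=2), (row=3, col=1), (row=4, col=0), (row=5, col=1), (row=6, col=2), (row=8, col=4), (row=8, col=10), (row=9, col=5), (row=9, col=9), (row=10, col=6), (row=10, col=8)
  Distance 8: (row=0, col=3), (row=1, col=2), (row=2, col=1), (row=3, col=0), (row=5, col=0), (row=6, col=1), (row=7, col=2), (row=8, col=3), (row=9, col=4), (row=9, col=10), (row=10, col=5), (row=10, col=9)
  Distance 9: (row=0, col=2), (row=1, col=1), (row=2, col=0), (row=6, col=0), (row=7, col=1), (row=8, col=2), (row=9, col=3), (row=10, col=4), (row=10, col=10)
  Distance 10: (row=0, col=1), (row=1, col=0), (row=7, col=0), (row=8, col=1), (row=9, col=2), (row=10, col=3)
  Distance 11: (row=8, col=0), (row=9, col=1), (row=10, col=2)
  Distance 12: (row=9, col=0), (row=10, col=1)
  Distance 13: (row=10, col=0)
Total reachable: 118 (grid has 118 open cells total)

Answer: Reachable cells: 118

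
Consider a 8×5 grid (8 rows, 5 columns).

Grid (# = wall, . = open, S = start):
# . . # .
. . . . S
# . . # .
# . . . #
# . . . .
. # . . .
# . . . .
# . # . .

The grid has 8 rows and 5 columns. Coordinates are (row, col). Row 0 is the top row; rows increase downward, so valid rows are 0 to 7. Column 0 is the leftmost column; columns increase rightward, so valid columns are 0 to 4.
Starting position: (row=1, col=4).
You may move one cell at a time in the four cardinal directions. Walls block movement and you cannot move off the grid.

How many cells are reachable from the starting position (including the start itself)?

BFS flood-fill from (row=1, col=4):
  Distance 0: (row=1, col=4)
  Distance 1: (row=0, col=4), (row=1, col=3), (row=2, col=4)
  Distance 2: (row=1, col=2)
  Distance 3: (row=0, col=2), (row=1, col=1), (row=2, col=2)
  Distance 4: (row=0, col=1), (row=1, col=0), (row=2, col=1), (row=3, col=2)
  Distance 5: (row=3, col=1), (row=3, col=3), (row=4, col=2)
  Distance 6: (row=4, col=1), (row=4, col=3), (row=5, col=2)
  Distance 7: (row=4, col=4), (row=5, col=3), (row=6, col=2)
  Distance 8: (row=5, col=4), (row=6, col=1), (row=6, col=3)
  Distance 9: (row=6, col=4), (row=7, col=1), (row=7, col=3)
  Distance 10: (row=7, col=4)
Total reachable: 28 (grid has 29 open cells total)

Answer: Reachable cells: 28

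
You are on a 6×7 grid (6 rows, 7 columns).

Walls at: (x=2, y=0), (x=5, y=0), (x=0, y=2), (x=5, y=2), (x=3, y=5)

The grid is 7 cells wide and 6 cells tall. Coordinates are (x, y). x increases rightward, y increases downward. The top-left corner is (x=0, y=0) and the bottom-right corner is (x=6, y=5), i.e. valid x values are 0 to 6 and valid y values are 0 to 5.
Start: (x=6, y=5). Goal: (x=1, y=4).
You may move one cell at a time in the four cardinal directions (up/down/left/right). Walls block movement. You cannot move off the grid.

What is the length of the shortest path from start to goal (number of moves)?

BFS from (x=6, y=5) until reaching (x=1, y=4):
  Distance 0: (x=6, y=5)
  Distance 1: (x=6, y=4), (x=5, y=5)
  Distance 2: (x=6, y=3), (x=5, y=4), (x=4, y=5)
  Distance 3: (x=6, y=2), (x=5, y=3), (x=4, y=4)
  Distance 4: (x=6, y=1), (x=4, y=3), (x=3, y=4)
  Distance 5: (x=6, y=0), (x=5, y=1), (x=4, y=2), (x=3, y=3), (x=2, y=4)
  Distance 6: (x=4, y=1), (x=3, y=2), (x=2, y=3), (x=1, y=4), (x=2, y=5)  <- goal reached here
One shortest path (6 moves): (x=6, y=5) -> (x=5, y=5) -> (x=4, y=5) -> (x=4, y=4) -> (x=3, y=4) -> (x=2, y=4) -> (x=1, y=4)

Answer: Shortest path length: 6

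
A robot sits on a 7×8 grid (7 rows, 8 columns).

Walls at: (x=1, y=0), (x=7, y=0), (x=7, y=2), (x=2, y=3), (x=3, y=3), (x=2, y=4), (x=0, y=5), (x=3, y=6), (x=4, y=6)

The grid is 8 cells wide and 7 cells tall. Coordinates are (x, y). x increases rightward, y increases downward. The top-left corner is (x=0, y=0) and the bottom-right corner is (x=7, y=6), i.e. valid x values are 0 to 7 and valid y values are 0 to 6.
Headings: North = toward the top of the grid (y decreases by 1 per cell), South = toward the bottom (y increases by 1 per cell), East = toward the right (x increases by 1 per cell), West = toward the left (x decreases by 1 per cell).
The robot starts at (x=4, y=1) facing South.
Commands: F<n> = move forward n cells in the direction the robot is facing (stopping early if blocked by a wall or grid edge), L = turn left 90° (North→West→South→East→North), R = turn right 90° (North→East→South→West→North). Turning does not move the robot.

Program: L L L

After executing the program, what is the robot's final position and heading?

Answer: Final position: (x=4, y=1), facing West

Derivation:
Start: (x=4, y=1), facing South
  L: turn left, now facing East
  L: turn left, now facing North
  L: turn left, now facing West
Final: (x=4, y=1), facing West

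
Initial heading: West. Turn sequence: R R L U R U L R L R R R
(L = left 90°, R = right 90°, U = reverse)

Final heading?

Start: West
  R (right (90° clockwise)) -> North
  R (right (90° clockwise)) -> East
  L (left (90° counter-clockwise)) -> North
  U (U-turn (180°)) -> South
  R (right (90° clockwise)) -> West
  U (U-turn (180°)) -> East
  L (left (90° counter-clockwise)) -> North
  R (right (90° clockwise)) -> East
  L (left (90° counter-clockwise)) -> North
  R (right (90° clockwise)) -> East
  R (right (90° clockwise)) -> South
  R (right (90° clockwise)) -> West
Final: West

Answer: Final heading: West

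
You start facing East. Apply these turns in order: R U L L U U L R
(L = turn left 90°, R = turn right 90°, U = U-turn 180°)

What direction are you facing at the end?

Answer: Final heading: South

Derivation:
Start: East
  R (right (90° clockwise)) -> South
  U (U-turn (180°)) -> North
  L (left (90° counter-clockwise)) -> West
  L (left (90° counter-clockwise)) -> South
  U (U-turn (180°)) -> North
  U (U-turn (180°)) -> South
  L (left (90° counter-clockwise)) -> East
  R (right (90° clockwise)) -> South
Final: South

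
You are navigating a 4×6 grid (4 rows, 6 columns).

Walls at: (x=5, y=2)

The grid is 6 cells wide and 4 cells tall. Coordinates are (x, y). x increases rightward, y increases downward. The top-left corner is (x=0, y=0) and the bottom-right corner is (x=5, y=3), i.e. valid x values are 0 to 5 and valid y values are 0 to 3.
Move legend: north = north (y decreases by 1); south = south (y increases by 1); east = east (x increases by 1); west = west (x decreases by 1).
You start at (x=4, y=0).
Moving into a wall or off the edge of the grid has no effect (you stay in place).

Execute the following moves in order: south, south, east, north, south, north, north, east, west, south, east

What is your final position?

Answer: Final position: (x=5, y=1)

Derivation:
Start: (x=4, y=0)
  south (south): (x=4, y=0) -> (x=4, y=1)
  south (south): (x=4, y=1) -> (x=4, y=2)
  east (east): blocked, stay at (x=4, y=2)
  north (north): (x=4, y=2) -> (x=4, y=1)
  south (south): (x=4, y=1) -> (x=4, y=2)
  north (north): (x=4, y=2) -> (x=4, y=1)
  north (north): (x=4, y=1) -> (x=4, y=0)
  east (east): (x=4, y=0) -> (x=5, y=0)
  west (west): (x=5, y=0) -> (x=4, y=0)
  south (south): (x=4, y=0) -> (x=4, y=1)
  east (east): (x=4, y=1) -> (x=5, y=1)
Final: (x=5, y=1)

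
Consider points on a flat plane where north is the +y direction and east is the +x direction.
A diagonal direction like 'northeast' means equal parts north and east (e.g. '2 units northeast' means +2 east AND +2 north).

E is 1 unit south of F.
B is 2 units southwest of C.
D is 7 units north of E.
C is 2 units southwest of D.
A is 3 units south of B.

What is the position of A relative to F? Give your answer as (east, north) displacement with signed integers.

Place F at the origin (east=0, north=0).
  E is 1 unit south of F: delta (east=+0, north=-1); E at (east=0, north=-1).
  D is 7 units north of E: delta (east=+0, north=+7); D at (east=0, north=6).
  C is 2 units southwest of D: delta (east=-2, north=-2); C at (east=-2, north=4).
  B is 2 units southwest of C: delta (east=-2, north=-2); B at (east=-4, north=2).
  A is 3 units south of B: delta (east=+0, north=-3); A at (east=-4, north=-1).
Therefore A relative to F: (east=-4, north=-1).

Answer: A is at (east=-4, north=-1) relative to F.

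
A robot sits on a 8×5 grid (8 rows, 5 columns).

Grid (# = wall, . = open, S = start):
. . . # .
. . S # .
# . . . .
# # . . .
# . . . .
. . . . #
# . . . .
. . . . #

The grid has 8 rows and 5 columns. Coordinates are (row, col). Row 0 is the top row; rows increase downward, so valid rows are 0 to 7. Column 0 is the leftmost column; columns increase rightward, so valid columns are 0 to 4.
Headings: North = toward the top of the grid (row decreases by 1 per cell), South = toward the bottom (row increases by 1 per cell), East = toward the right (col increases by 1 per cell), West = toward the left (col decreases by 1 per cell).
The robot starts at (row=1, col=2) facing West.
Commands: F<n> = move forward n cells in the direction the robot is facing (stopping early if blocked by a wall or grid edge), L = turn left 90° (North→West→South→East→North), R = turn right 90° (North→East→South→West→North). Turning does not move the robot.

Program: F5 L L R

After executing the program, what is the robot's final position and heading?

Start: (row=1, col=2), facing West
  F5: move forward 2/5 (blocked), now at (row=1, col=0)
  L: turn left, now facing South
  L: turn left, now facing East
  R: turn right, now facing South
Final: (row=1, col=0), facing South

Answer: Final position: (row=1, col=0), facing South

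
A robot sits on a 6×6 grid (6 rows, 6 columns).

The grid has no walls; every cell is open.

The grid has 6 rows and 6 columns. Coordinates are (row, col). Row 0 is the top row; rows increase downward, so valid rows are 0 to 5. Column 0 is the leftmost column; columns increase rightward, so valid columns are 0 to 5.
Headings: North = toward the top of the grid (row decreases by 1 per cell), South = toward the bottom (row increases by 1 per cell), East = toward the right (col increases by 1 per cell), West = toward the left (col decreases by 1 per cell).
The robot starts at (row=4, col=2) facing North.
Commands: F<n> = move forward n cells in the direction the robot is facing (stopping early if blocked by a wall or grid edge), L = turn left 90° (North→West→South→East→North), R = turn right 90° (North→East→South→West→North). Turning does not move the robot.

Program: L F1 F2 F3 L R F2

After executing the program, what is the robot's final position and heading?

Answer: Final position: (row=4, col=0), facing West

Derivation:
Start: (row=4, col=2), facing North
  L: turn left, now facing West
  F1: move forward 1, now at (row=4, col=1)
  F2: move forward 1/2 (blocked), now at (row=4, col=0)
  F3: move forward 0/3 (blocked), now at (row=4, col=0)
  L: turn left, now facing South
  R: turn right, now facing West
  F2: move forward 0/2 (blocked), now at (row=4, col=0)
Final: (row=4, col=0), facing West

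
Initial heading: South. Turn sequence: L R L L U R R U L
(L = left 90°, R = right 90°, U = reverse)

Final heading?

Start: South
  L (left (90° counter-clockwise)) -> East
  R (right (90° clockwise)) -> South
  L (left (90° counter-clockwise)) -> East
  L (left (90° counter-clockwise)) -> North
  U (U-turn (180°)) -> South
  R (right (90° clockwise)) -> West
  R (right (90° clockwise)) -> North
  U (U-turn (180°)) -> South
  L (left (90° counter-clockwise)) -> East
Final: East

Answer: Final heading: East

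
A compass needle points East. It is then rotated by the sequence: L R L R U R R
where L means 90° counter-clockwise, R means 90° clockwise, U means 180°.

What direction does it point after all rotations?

Start: East
  L (left (90° counter-clockwise)) -> North
  R (right (90° clockwise)) -> East
  L (left (90° counter-clockwise)) -> North
  R (right (90° clockwise)) -> East
  U (U-turn (180°)) -> West
  R (right (90° clockwise)) -> North
  R (right (90° clockwise)) -> East
Final: East

Answer: Final heading: East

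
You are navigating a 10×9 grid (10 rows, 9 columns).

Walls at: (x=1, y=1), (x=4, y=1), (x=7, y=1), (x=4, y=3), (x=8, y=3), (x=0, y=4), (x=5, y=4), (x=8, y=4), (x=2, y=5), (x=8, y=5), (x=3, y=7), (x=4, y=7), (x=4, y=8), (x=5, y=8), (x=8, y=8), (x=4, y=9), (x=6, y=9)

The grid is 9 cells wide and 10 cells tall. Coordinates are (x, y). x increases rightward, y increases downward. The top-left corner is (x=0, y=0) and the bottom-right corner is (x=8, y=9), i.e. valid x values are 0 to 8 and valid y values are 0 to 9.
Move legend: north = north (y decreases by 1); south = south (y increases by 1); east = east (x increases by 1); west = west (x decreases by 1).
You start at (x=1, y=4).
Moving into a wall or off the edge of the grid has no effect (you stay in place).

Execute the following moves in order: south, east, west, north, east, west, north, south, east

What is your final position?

Start: (x=1, y=4)
  south (south): (x=1, y=4) -> (x=1, y=5)
  east (east): blocked, stay at (x=1, y=5)
  west (west): (x=1, y=5) -> (x=0, y=5)
  north (north): blocked, stay at (x=0, y=5)
  east (east): (x=0, y=5) -> (x=1, y=5)
  west (west): (x=1, y=5) -> (x=0, y=5)
  north (north): blocked, stay at (x=0, y=5)
  south (south): (x=0, y=5) -> (x=0, y=6)
  east (east): (x=0, y=6) -> (x=1, y=6)
Final: (x=1, y=6)

Answer: Final position: (x=1, y=6)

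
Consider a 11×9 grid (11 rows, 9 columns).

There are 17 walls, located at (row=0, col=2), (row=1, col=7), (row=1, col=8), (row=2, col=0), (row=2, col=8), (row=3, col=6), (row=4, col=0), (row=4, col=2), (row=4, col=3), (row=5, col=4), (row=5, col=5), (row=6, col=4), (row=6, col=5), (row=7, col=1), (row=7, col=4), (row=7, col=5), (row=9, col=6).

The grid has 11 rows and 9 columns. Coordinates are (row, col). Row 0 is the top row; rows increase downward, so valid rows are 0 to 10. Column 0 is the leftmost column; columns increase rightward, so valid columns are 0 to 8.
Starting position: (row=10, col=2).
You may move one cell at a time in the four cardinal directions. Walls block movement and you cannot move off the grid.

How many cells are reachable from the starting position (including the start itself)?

Answer: Reachable cells: 82

Derivation:
BFS flood-fill from (row=10, col=2):
  Distance 0: (row=10, col=2)
  Distance 1: (row=9, col=2), (row=10, col=1), (row=10, col=3)
  Distance 2: (row=8, col=2), (row=9, col=1), (row=9, col=3), (row=10, col=0), (row=10, col=4)
  Distance 3: (row=7, col=2), (row=8, col=1), (row=8, col=3), (row=9, col=0), (row=9, col=4), (row=10, col=5)
  Distance 4: (row=6, col=2), (row=7, col=3), (row=8, col=0), (row=8, col=4), (row=9, col=5), (row=10, col=6)
  Distance 5: (row=5, col=2), (row=6, col=1), (row=6, col=3), (row=7, col=0), (row=8, col=5), (row=10, col=7)
  Distance 6: (row=5, col=1), (row=5, col=3), (row=6, col=0), (row=8, col=6), (row=9, col=7), (row=10, col=8)
  Distance 7: (row=4, col=1), (row=5, col=0), (row=7, col=6), (row=8, col=7), (row=9, col=8)
  Distance 8: (row=3, col=1), (row=6, col=6), (row=7, col=7), (row=8, col=8)
  Distance 9: (row=2, col=1), (row=3, col=0), (row=3, col=2), (row=5, col=6), (row=6, col=7), (row=7, col=8)
  Distance 10: (row=1, col=1), (row=2, col=2), (row=3, col=3), (row=4, col=6), (row=5, col=7), (row=6, col=8)
  Distance 11: (row=0, col=1), (row=1, col=0), (row=1, col=2), (row=2, col=3), (row=3, col=4), (row=4, col=5), (row=4, col=7), (row=5, col=8)
  Distance 12: (row=0, col=0), (row=1, col=3), (row=2, col=4), (row=3, col=5), (row=3, col=7), (row=4, col=4), (row=4, col=8)
  Distance 13: (row=0, col=3), (row=1, col=4), (row=2, col=5), (row=2, col=7), (row=3, col=8)
  Distance 14: (row=0, col=4), (row=1, col=5), (row=2, col=6)
  Distance 15: (row=0, col=5), (row=1, col=6)
  Distance 16: (row=0, col=6)
  Distance 17: (row=0, col=7)
  Distance 18: (row=0, col=8)
Total reachable: 82 (grid has 82 open cells total)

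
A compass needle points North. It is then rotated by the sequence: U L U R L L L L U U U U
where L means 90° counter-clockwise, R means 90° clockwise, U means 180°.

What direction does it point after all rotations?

Start: North
  U (U-turn (180°)) -> South
  L (left (90° counter-clockwise)) -> East
  U (U-turn (180°)) -> West
  R (right (90° clockwise)) -> North
  L (left (90° counter-clockwise)) -> West
  L (left (90° counter-clockwise)) -> South
  L (left (90° counter-clockwise)) -> East
  L (left (90° counter-clockwise)) -> North
  U (U-turn (180°)) -> South
  U (U-turn (180°)) -> North
  U (U-turn (180°)) -> South
  U (U-turn (180°)) -> North
Final: North

Answer: Final heading: North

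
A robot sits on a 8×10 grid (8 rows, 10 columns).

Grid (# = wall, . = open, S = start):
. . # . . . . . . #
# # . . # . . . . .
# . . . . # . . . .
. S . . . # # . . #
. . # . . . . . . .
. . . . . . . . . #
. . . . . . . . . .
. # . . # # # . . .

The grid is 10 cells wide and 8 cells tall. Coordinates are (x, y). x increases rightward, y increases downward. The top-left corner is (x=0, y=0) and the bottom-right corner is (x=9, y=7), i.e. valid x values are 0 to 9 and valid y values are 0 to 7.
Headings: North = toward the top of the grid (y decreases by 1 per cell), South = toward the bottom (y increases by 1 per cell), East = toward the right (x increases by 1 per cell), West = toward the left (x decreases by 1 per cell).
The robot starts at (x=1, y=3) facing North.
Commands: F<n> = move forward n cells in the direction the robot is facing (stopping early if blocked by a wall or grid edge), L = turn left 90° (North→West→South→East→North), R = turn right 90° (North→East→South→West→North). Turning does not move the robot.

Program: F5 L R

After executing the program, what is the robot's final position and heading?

Answer: Final position: (x=1, y=2), facing North

Derivation:
Start: (x=1, y=3), facing North
  F5: move forward 1/5 (blocked), now at (x=1, y=2)
  L: turn left, now facing West
  R: turn right, now facing North
Final: (x=1, y=2), facing North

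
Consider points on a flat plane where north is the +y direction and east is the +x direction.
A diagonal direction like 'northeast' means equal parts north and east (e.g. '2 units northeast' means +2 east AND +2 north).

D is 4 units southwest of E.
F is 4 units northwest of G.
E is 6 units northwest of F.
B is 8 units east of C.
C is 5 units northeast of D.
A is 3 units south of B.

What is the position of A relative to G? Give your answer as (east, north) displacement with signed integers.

Answer: A is at (east=-1, north=8) relative to G.

Derivation:
Place G at the origin (east=0, north=0).
  F is 4 units northwest of G: delta (east=-4, north=+4); F at (east=-4, north=4).
  E is 6 units northwest of F: delta (east=-6, north=+6); E at (east=-10, north=10).
  D is 4 units southwest of E: delta (east=-4, north=-4); D at (east=-14, north=6).
  C is 5 units northeast of D: delta (east=+5, north=+5); C at (east=-9, north=11).
  B is 8 units east of C: delta (east=+8, north=+0); B at (east=-1, north=11).
  A is 3 units south of B: delta (east=+0, north=-3); A at (east=-1, north=8).
Therefore A relative to G: (east=-1, north=8).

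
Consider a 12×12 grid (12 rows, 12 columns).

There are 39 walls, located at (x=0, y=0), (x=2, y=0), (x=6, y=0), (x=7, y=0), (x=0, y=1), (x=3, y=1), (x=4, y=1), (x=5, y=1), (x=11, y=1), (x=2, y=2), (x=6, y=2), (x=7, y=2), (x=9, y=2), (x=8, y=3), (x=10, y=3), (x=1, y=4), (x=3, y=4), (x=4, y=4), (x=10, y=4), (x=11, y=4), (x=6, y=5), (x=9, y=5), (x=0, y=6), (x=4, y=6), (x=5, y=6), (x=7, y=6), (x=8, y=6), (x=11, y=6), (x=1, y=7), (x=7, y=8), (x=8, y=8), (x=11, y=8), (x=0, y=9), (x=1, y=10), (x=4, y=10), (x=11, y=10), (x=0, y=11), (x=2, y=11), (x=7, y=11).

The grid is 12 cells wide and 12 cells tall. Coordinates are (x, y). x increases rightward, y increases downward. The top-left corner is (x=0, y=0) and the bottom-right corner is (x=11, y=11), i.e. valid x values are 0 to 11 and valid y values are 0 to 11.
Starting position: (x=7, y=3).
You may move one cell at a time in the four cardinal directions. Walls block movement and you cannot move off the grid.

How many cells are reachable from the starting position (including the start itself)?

BFS flood-fill from (x=7, y=3):
  Distance 0: (x=7, y=3)
  Distance 1: (x=6, y=3), (x=7, y=4)
  Distance 2: (x=5, y=3), (x=6, y=4), (x=8, y=4), (x=7, y=5)
  Distance 3: (x=5, y=2), (x=4, y=3), (x=5, y=4), (x=9, y=4), (x=8, y=5)
  Distance 4: (x=4, y=2), (x=3, y=3), (x=9, y=3), (x=5, y=5)
  Distance 5: (x=3, y=2), (x=2, y=3), (x=4, y=5)
  Distance 6: (x=1, y=3), (x=2, y=4), (x=3, y=5)
  Distance 7: (x=1, y=2), (x=0, y=3), (x=2, y=5), (x=3, y=6)
  Distance 8: (x=1, y=1), (x=0, y=2), (x=0, y=4), (x=1, y=5), (x=2, y=6), (x=3, y=7)
  Distance 9: (x=1, y=0), (x=2, y=1), (x=0, y=5), (x=1, y=6), (x=2, y=7), (x=4, y=7), (x=3, y=8)
  Distance 10: (x=5, y=7), (x=2, y=8), (x=4, y=8), (x=3, y=9)
  Distance 11: (x=6, y=7), (x=1, y=8), (x=5, y=8), (x=2, y=9), (x=4, y=9), (x=3, y=10)
  Distance 12: (x=6, y=6), (x=7, y=7), (x=0, y=8), (x=6, y=8), (x=1, y=9), (x=5, y=9), (x=2, y=10), (x=3, y=11)
  Distance 13: (x=0, y=7), (x=8, y=7), (x=6, y=9), (x=5, y=10), (x=4, y=11)
  Distance 14: (x=9, y=7), (x=7, y=9), (x=6, y=10), (x=5, y=11)
  Distance 15: (x=9, y=6), (x=10, y=7), (x=9, y=8), (x=8, y=9), (x=7, y=10), (x=6, y=11)
  Distance 16: (x=10, y=6), (x=11, y=7), (x=10, y=8), (x=9, y=9), (x=8, y=10)
  Distance 17: (x=10, y=5), (x=10, y=9), (x=9, y=10), (x=8, y=11)
  Distance 18: (x=11, y=5), (x=11, y=9), (x=10, y=10), (x=9, y=11)
  Distance 19: (x=10, y=11)
  Distance 20: (x=11, y=11)
Total reachable: 87 (grid has 105 open cells total)

Answer: Reachable cells: 87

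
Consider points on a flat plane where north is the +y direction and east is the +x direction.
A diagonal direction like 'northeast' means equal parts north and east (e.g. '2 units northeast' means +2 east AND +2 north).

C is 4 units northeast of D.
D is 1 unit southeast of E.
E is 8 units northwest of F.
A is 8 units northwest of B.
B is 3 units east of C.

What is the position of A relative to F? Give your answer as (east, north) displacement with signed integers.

Answer: A is at (east=-8, north=19) relative to F.

Derivation:
Place F at the origin (east=0, north=0).
  E is 8 units northwest of F: delta (east=-8, north=+8); E at (east=-8, north=8).
  D is 1 unit southeast of E: delta (east=+1, north=-1); D at (east=-7, north=7).
  C is 4 units northeast of D: delta (east=+4, north=+4); C at (east=-3, north=11).
  B is 3 units east of C: delta (east=+3, north=+0); B at (east=0, north=11).
  A is 8 units northwest of B: delta (east=-8, north=+8); A at (east=-8, north=19).
Therefore A relative to F: (east=-8, north=19).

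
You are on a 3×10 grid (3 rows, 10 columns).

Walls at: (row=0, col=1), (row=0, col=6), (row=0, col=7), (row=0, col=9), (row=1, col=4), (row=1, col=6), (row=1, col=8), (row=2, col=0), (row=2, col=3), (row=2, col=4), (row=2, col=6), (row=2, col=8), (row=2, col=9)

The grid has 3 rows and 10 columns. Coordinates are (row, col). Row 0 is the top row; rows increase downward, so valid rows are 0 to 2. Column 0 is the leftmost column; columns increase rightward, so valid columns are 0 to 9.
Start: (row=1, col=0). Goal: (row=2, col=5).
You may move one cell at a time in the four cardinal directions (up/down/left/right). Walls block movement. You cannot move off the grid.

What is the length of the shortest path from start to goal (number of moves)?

BFS from (row=1, col=0) until reaching (row=2, col=5):
  Distance 0: (row=1, col=0)
  Distance 1: (row=0, col=0), (row=1, col=1)
  Distance 2: (row=1, col=2), (row=2, col=1)
  Distance 3: (row=0, col=2), (row=1, col=3), (row=2, col=2)
  Distance 4: (row=0, col=3)
  Distance 5: (row=0, col=4)
  Distance 6: (row=0, col=5)
  Distance 7: (row=1, col=5)
  Distance 8: (row=2, col=5)  <- goal reached here
One shortest path (8 moves): (row=1, col=0) -> (row=1, col=1) -> (row=1, col=2) -> (row=1, col=3) -> (row=0, col=3) -> (row=0, col=4) -> (row=0, col=5) -> (row=1, col=5) -> (row=2, col=5)

Answer: Shortest path length: 8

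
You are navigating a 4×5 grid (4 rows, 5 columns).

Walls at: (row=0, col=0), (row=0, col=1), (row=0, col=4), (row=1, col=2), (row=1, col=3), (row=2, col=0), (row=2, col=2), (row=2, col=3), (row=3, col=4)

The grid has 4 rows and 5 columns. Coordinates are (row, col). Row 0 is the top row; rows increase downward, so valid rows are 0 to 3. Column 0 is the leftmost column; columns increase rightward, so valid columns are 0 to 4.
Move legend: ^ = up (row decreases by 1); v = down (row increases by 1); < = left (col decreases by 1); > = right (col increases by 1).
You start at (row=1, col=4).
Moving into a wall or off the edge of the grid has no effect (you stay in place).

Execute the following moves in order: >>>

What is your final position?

Answer: Final position: (row=1, col=4)

Derivation:
Start: (row=1, col=4)
  [×3]> (right): blocked, stay at (row=1, col=4)
Final: (row=1, col=4)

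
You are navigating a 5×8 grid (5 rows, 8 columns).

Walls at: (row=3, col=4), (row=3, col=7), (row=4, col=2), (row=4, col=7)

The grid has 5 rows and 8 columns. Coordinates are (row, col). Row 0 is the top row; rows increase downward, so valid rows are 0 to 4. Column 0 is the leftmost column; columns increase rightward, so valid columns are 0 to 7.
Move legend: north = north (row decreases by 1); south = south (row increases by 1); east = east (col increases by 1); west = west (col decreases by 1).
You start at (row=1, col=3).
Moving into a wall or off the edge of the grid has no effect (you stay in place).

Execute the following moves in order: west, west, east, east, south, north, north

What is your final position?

Start: (row=1, col=3)
  west (west): (row=1, col=3) -> (row=1, col=2)
  west (west): (row=1, col=2) -> (row=1, col=1)
  east (east): (row=1, col=1) -> (row=1, col=2)
  east (east): (row=1, col=2) -> (row=1, col=3)
  south (south): (row=1, col=3) -> (row=2, col=3)
  north (north): (row=2, col=3) -> (row=1, col=3)
  north (north): (row=1, col=3) -> (row=0, col=3)
Final: (row=0, col=3)

Answer: Final position: (row=0, col=3)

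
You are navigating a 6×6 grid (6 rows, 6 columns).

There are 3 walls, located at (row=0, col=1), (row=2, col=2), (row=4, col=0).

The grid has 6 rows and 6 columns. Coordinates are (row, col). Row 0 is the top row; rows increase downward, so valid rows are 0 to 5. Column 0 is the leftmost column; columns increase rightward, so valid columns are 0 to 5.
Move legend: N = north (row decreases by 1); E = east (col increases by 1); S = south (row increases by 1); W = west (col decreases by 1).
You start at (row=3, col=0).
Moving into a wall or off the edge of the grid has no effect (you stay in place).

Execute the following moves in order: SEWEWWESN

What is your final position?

Start: (row=3, col=0)
  S (south): blocked, stay at (row=3, col=0)
  E (east): (row=3, col=0) -> (row=3, col=1)
  W (west): (row=3, col=1) -> (row=3, col=0)
  E (east): (row=3, col=0) -> (row=3, col=1)
  W (west): (row=3, col=1) -> (row=3, col=0)
  W (west): blocked, stay at (row=3, col=0)
  E (east): (row=3, col=0) -> (row=3, col=1)
  S (south): (row=3, col=1) -> (row=4, col=1)
  N (north): (row=4, col=1) -> (row=3, col=1)
Final: (row=3, col=1)

Answer: Final position: (row=3, col=1)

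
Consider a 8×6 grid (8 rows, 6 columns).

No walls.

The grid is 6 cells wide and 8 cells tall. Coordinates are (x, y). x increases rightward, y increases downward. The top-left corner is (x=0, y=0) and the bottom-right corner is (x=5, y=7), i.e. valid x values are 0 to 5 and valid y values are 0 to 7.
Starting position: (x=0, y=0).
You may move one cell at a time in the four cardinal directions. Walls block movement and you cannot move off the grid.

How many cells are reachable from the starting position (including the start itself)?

Answer: Reachable cells: 48

Derivation:
BFS flood-fill from (x=0, y=0):
  Distance 0: (x=0, y=0)
  Distance 1: (x=1, y=0), (x=0, y=1)
  Distance 2: (x=2, y=0), (x=1, y=1), (x=0, y=2)
  Distance 3: (x=3, y=0), (x=2, y=1), (x=1, y=2), (x=0, y=3)
  Distance 4: (x=4, y=0), (x=3, y=1), (x=2, y=2), (x=1, y=3), (x=0, y=4)
  Distance 5: (x=5, y=0), (x=4, y=1), (x=3, y=2), (x=2, y=3), (x=1, y=4), (x=0, y=5)
  Distance 6: (x=5, y=1), (x=4, y=2), (x=3, y=3), (x=2, y=4), (x=1, y=5), (x=0, y=6)
  Distance 7: (x=5, y=2), (x=4, y=3), (x=3, y=4), (x=2, y=5), (x=1, y=6), (x=0, y=7)
  Distance 8: (x=5, y=3), (x=4, y=4), (x=3, y=5), (x=2, y=6), (x=1, y=7)
  Distance 9: (x=5, y=4), (x=4, y=5), (x=3, y=6), (x=2, y=7)
  Distance 10: (x=5, y=5), (x=4, y=6), (x=3, y=7)
  Distance 11: (x=5, y=6), (x=4, y=7)
  Distance 12: (x=5, y=7)
Total reachable: 48 (grid has 48 open cells total)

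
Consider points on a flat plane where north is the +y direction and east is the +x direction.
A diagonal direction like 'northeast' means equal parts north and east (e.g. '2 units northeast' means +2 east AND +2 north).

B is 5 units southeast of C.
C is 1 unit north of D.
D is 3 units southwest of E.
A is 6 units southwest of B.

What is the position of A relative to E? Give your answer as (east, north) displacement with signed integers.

Place E at the origin (east=0, north=0).
  D is 3 units southwest of E: delta (east=-3, north=-3); D at (east=-3, north=-3).
  C is 1 unit north of D: delta (east=+0, north=+1); C at (east=-3, north=-2).
  B is 5 units southeast of C: delta (east=+5, north=-5); B at (east=2, north=-7).
  A is 6 units southwest of B: delta (east=-6, north=-6); A at (east=-4, north=-13).
Therefore A relative to E: (east=-4, north=-13).

Answer: A is at (east=-4, north=-13) relative to E.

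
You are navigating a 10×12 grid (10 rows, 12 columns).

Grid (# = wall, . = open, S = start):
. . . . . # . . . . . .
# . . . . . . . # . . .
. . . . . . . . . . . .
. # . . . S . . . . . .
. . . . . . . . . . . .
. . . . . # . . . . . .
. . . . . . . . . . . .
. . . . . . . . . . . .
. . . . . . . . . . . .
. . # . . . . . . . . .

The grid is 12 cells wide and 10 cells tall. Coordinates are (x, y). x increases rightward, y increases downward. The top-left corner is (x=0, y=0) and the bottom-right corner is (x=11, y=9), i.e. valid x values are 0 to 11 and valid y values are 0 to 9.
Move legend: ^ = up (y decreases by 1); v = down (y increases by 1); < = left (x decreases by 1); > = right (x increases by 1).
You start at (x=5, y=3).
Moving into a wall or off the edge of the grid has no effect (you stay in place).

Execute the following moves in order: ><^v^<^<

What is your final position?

Answer: Final position: (x=3, y=1)

Derivation:
Start: (x=5, y=3)
  > (right): (x=5, y=3) -> (x=6, y=3)
  < (left): (x=6, y=3) -> (x=5, y=3)
  ^ (up): (x=5, y=3) -> (x=5, y=2)
  v (down): (x=5, y=2) -> (x=5, y=3)
  ^ (up): (x=5, y=3) -> (x=5, y=2)
  < (left): (x=5, y=2) -> (x=4, y=2)
  ^ (up): (x=4, y=2) -> (x=4, y=1)
  < (left): (x=4, y=1) -> (x=3, y=1)
Final: (x=3, y=1)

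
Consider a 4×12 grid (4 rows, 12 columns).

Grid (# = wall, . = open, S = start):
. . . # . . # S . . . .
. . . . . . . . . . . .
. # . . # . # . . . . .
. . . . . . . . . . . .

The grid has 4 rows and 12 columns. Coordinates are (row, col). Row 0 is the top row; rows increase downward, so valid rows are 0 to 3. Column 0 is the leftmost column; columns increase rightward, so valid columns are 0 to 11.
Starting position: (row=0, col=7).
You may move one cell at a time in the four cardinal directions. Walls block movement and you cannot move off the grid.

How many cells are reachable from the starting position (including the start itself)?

Answer: Reachable cells: 43

Derivation:
BFS flood-fill from (row=0, col=7):
  Distance 0: (row=0, col=7)
  Distance 1: (row=0, col=8), (row=1, col=7)
  Distance 2: (row=0, col=9), (row=1, col=6), (row=1, col=8), (row=2, col=7)
  Distance 3: (row=0, col=10), (row=1, col=5), (row=1, col=9), (row=2, col=8), (row=3, col=7)
  Distance 4: (row=0, col=5), (row=0, col=11), (row=1, col=4), (row=1, col=10), (row=2, col=5), (row=2, col=9), (row=3, col=6), (row=3, col=8)
  Distance 5: (row=0, col=4), (row=1, col=3), (row=1, col=11), (row=2, col=10), (row=3, col=5), (row=3, col=9)
  Distance 6: (row=1, col=2), (row=2, col=3), (row=2, col=11), (row=3, col=4), (row=3, col=10)
  Distance 7: (row=0, col=2), (row=1, col=1), (row=2, col=2), (row=3, col=3), (row=3, col=11)
  Distance 8: (row=0, col=1), (row=1, col=0), (row=3, col=2)
  Distance 9: (row=0, col=0), (row=2, col=0), (row=3, col=1)
  Distance 10: (row=3, col=0)
Total reachable: 43 (grid has 43 open cells total)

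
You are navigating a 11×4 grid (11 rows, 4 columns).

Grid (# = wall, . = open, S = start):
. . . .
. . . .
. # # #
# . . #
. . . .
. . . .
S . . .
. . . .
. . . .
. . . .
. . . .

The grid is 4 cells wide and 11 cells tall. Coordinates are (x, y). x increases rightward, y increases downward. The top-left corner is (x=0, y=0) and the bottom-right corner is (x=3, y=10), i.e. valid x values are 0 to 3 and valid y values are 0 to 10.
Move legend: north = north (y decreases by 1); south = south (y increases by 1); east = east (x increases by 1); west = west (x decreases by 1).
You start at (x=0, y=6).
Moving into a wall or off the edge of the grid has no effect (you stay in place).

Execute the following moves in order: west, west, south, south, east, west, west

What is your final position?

Start: (x=0, y=6)
  west (west): blocked, stay at (x=0, y=6)
  west (west): blocked, stay at (x=0, y=6)
  south (south): (x=0, y=6) -> (x=0, y=7)
  south (south): (x=0, y=7) -> (x=0, y=8)
  east (east): (x=0, y=8) -> (x=1, y=8)
  west (west): (x=1, y=8) -> (x=0, y=8)
  west (west): blocked, stay at (x=0, y=8)
Final: (x=0, y=8)

Answer: Final position: (x=0, y=8)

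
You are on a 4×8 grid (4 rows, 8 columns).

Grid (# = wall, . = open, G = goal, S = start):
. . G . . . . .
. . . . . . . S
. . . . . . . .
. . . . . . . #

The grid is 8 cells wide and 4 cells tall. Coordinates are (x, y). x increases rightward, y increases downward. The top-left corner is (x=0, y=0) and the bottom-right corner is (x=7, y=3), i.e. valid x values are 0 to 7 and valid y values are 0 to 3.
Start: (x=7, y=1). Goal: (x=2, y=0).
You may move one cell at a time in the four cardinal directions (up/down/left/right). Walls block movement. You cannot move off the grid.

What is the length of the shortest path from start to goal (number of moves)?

BFS from (x=7, y=1) until reaching (x=2, y=0):
  Distance 0: (x=7, y=1)
  Distance 1: (x=7, y=0), (x=6, y=1), (x=7, y=2)
  Distance 2: (x=6, y=0), (x=5, y=1), (x=6, y=2)
  Distance 3: (x=5, y=0), (x=4, y=1), (x=5, y=2), (x=6, y=3)
  Distance 4: (x=4, y=0), (x=3, y=1), (x=4, y=2), (x=5, y=3)
  Distance 5: (x=3, y=0), (x=2, y=1), (x=3, y=2), (x=4, y=3)
  Distance 6: (x=2, y=0), (x=1, y=1), (x=2, y=2), (x=3, y=3)  <- goal reached here
One shortest path (6 moves): (x=7, y=1) -> (x=6, y=1) -> (x=5, y=1) -> (x=4, y=1) -> (x=3, y=1) -> (x=2, y=1) -> (x=2, y=0)

Answer: Shortest path length: 6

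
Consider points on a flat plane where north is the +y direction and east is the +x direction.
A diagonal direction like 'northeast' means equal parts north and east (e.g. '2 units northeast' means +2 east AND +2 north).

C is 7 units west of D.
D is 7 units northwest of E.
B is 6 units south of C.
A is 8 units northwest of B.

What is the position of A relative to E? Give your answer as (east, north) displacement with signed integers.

Place E at the origin (east=0, north=0).
  D is 7 units northwest of E: delta (east=-7, north=+7); D at (east=-7, north=7).
  C is 7 units west of D: delta (east=-7, north=+0); C at (east=-14, north=7).
  B is 6 units south of C: delta (east=+0, north=-6); B at (east=-14, north=1).
  A is 8 units northwest of B: delta (east=-8, north=+8); A at (east=-22, north=9).
Therefore A relative to E: (east=-22, north=9).

Answer: A is at (east=-22, north=9) relative to E.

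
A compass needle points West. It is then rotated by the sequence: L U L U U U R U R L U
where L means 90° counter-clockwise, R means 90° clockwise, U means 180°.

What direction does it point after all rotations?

Answer: Final heading: South

Derivation:
Start: West
  L (left (90° counter-clockwise)) -> South
  U (U-turn (180°)) -> North
  L (left (90° counter-clockwise)) -> West
  U (U-turn (180°)) -> East
  U (U-turn (180°)) -> West
  U (U-turn (180°)) -> East
  R (right (90° clockwise)) -> South
  U (U-turn (180°)) -> North
  R (right (90° clockwise)) -> East
  L (left (90° counter-clockwise)) -> North
  U (U-turn (180°)) -> South
Final: South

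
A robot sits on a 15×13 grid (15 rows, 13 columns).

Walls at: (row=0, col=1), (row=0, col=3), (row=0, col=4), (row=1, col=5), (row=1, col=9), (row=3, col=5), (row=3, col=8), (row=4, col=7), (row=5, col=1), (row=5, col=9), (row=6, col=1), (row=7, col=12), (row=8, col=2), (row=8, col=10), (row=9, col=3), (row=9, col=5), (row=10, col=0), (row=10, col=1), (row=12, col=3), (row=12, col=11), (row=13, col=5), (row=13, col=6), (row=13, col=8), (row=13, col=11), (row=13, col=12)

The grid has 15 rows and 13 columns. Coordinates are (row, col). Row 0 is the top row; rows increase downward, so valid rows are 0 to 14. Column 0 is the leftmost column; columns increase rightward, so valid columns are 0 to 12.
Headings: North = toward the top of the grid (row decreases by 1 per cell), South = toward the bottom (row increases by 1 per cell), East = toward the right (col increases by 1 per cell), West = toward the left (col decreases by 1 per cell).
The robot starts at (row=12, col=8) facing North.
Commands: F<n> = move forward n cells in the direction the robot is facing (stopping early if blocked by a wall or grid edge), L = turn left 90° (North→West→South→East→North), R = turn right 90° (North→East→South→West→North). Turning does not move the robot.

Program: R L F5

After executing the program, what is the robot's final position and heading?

Start: (row=12, col=8), facing North
  R: turn right, now facing East
  L: turn left, now facing North
  F5: move forward 5, now at (row=7, col=8)
Final: (row=7, col=8), facing North

Answer: Final position: (row=7, col=8), facing North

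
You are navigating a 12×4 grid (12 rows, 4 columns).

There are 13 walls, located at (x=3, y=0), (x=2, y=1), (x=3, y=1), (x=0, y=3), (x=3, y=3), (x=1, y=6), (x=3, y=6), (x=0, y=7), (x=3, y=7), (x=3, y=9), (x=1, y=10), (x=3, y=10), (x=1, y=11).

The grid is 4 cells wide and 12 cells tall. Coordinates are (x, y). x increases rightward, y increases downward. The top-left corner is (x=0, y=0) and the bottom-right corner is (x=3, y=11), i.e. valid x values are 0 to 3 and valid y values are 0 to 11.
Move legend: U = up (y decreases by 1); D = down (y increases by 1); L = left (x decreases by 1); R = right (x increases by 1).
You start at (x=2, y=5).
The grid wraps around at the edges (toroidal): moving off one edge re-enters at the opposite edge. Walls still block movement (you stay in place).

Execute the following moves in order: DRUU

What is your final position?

Answer: Final position: (x=2, y=4)

Derivation:
Start: (x=2, y=5)
  D (down): (x=2, y=5) -> (x=2, y=6)
  R (right): blocked, stay at (x=2, y=6)
  U (up): (x=2, y=6) -> (x=2, y=5)
  U (up): (x=2, y=5) -> (x=2, y=4)
Final: (x=2, y=4)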